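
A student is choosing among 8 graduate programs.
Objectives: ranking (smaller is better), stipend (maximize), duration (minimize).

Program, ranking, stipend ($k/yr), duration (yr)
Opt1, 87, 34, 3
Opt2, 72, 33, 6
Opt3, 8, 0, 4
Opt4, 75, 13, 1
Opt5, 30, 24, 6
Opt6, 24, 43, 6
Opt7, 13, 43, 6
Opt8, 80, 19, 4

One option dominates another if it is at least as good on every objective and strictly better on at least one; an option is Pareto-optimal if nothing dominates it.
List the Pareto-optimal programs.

Opt1: not dominated.
Opt2: dominated by Opt6 (ranking 24≤72, stipend 43≥33, duration 6≤6).
Opt3: not dominated (best ranking).
Opt4: not dominated (best duration).
Opt5: dominated by Opt6 (ranking 24≤30, stipend 43≥24, duration 6≤6).
Opt6: dominated by Opt7 (ranking 13≤24, stipend 43≥43, duration 6≤6).
Opt7: not dominated.
Opt8: not dominated.

Opt1, Opt3, Opt4, Opt7, Opt8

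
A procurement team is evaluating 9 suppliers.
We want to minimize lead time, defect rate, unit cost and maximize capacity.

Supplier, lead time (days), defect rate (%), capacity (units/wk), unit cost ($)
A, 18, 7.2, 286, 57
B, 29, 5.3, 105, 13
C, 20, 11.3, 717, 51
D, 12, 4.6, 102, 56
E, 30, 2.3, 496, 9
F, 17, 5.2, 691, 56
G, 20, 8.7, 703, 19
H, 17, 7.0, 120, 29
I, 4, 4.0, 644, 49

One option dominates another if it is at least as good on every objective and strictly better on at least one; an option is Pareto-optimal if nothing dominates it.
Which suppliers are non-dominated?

A: dominated by F (lead time 17≤18, defect rate 5.2≤7.2, capacity 691≥286, unit cost 56≤57).
B: not dominated.
C: not dominated (best capacity).
D: dominated by I (lead time 4≤12, defect rate 4.0≤4.6, capacity 644≥102, unit cost 49≤56).
E: not dominated (best defect rate).
F: not dominated.
G: not dominated.
H: not dominated.
I: not dominated (best lead time).

B, C, E, F, G, H, I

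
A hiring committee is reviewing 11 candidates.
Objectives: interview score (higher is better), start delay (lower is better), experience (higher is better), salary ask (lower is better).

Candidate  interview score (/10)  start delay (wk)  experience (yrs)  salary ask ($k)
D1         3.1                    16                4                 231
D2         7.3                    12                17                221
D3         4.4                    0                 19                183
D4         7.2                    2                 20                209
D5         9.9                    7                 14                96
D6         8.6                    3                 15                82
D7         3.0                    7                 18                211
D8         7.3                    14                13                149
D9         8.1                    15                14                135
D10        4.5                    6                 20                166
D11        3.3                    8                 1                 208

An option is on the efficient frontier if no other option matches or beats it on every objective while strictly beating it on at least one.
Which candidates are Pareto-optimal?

D1: dominated by D2 (interview score 7.3≥3.1, start delay 12≤16, experience 17≥4, salary ask 221≤231).
D2: not dominated.
D3: not dominated (best start delay).
D4: not dominated.
D5: not dominated (best interview score).
D6: not dominated (best salary ask).
D7: dominated by D3 (interview score 4.4≥3.0, start delay 0≤7, experience 19≥18, salary ask 183≤211).
D8: dominated by D5 (interview score 9.9≥7.3, start delay 7≤14, experience 14≥13, salary ask 96≤149).
D9: dominated by D5 (interview score 9.9≥8.1, start delay 7≤15, experience 14≥14, salary ask 96≤135).
D10: not dominated.
D11: dominated by D3 (interview score 4.4≥3.3, start delay 0≤8, experience 19≥1, salary ask 183≤208).

D2, D3, D4, D5, D6, D10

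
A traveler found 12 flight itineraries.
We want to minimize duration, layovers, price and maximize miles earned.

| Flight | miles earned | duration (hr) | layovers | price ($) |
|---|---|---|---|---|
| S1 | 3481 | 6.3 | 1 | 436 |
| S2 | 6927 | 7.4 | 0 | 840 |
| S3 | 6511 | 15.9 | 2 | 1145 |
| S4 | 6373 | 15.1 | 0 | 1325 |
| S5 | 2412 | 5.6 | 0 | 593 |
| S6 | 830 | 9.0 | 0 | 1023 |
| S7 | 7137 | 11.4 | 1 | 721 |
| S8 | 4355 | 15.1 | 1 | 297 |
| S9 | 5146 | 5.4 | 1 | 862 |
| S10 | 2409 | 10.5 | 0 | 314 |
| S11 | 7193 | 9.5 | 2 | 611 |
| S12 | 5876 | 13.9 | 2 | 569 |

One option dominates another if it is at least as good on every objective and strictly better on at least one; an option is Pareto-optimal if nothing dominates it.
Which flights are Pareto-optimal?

S1, S2, S5, S7, S8, S9, S10, S11, S12

S1: not dominated.
S2: not dominated.
S3: dominated by S2 (miles earned 6927≥6511, duration 7.4≤15.9, layovers 0≤2, price 840≤1145).
S4: dominated by S2 (miles earned 6927≥6373, duration 7.4≤15.1, layovers 0≤0, price 840≤1325).
S5: not dominated.
S6: dominated by S2 (miles earned 6927≥830, duration 7.4≤9.0, layovers 0≤0, price 840≤1023).
S7: not dominated.
S8: not dominated (best price).
S9: not dominated (best duration).
S10: not dominated.
S11: not dominated (best miles earned).
S12: not dominated.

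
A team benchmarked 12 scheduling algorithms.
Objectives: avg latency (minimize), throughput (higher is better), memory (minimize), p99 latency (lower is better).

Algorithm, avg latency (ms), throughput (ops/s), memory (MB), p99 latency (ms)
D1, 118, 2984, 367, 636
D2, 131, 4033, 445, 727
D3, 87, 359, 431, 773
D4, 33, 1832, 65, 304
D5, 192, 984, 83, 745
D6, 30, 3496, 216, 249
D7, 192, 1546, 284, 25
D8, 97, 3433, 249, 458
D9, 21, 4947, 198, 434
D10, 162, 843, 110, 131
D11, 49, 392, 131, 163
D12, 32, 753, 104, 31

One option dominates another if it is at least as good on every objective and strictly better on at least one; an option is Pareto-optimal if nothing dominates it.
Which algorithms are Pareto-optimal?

D4, D6, D7, D9, D10, D12

D1: dominated by D6 (avg latency 30≤118, throughput 3496≥2984, memory 216≤367, p99 latency 249≤636).
D2: dominated by D9 (avg latency 21≤131, throughput 4947≥4033, memory 198≤445, p99 latency 434≤727).
D3: dominated by D4 (avg latency 33≤87, throughput 1832≥359, memory 65≤431, p99 latency 304≤773).
D4: not dominated (best memory).
D5: dominated by D4 (avg latency 33≤192, throughput 1832≥984, memory 65≤83, p99 latency 304≤745).
D6: not dominated.
D7: not dominated (best p99 latency).
D8: dominated by D6 (avg latency 30≤97, throughput 3496≥3433, memory 216≤249, p99 latency 249≤458).
D9: not dominated (best avg latency).
D10: not dominated.
D11: dominated by D12 (avg latency 32≤49, throughput 753≥392, memory 104≤131, p99 latency 31≤163).
D12: not dominated.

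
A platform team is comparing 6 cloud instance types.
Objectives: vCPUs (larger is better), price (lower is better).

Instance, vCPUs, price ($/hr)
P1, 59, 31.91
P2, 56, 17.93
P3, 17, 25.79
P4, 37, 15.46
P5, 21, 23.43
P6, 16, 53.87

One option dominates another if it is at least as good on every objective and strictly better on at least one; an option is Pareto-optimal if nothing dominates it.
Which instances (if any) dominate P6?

P1: vCPUs 59≥16, price 31.91≤53.87 — dominates P6.
P2: vCPUs 56≥16, price 17.93≤53.87 — dominates P6.
P3: vCPUs 17≥16, price 25.79≤53.87 — dominates P6.
P4: vCPUs 37≥16, price 15.46≤53.87 — dominates P6.
P5: vCPUs 21≥16, price 23.43≤53.87 — dominates P6.

P1, P2, P3, P4, P5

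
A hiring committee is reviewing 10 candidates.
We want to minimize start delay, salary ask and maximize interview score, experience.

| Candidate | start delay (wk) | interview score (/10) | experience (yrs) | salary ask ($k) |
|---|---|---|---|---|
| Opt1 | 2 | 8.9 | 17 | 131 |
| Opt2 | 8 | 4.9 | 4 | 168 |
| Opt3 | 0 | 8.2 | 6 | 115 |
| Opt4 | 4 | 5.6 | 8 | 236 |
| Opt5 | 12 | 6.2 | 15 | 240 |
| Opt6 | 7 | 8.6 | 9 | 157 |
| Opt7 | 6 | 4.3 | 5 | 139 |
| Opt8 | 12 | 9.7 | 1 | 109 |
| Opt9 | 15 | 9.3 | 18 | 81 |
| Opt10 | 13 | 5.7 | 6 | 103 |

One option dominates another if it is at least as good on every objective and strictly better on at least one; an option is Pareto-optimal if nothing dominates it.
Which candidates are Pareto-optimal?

Opt1, Opt3, Opt8, Opt9, Opt10

Opt1: not dominated.
Opt2: dominated by Opt1 (start delay 2≤8, interview score 8.9≥4.9, experience 17≥4, salary ask 131≤168).
Opt3: not dominated (best start delay).
Opt4: dominated by Opt1 (start delay 2≤4, interview score 8.9≥5.6, experience 17≥8, salary ask 131≤236).
Opt5: dominated by Opt1 (start delay 2≤12, interview score 8.9≥6.2, experience 17≥15, salary ask 131≤240).
Opt6: dominated by Opt1 (start delay 2≤7, interview score 8.9≥8.6, experience 17≥9, salary ask 131≤157).
Opt7: dominated by Opt1 (start delay 2≤6, interview score 8.9≥4.3, experience 17≥5, salary ask 131≤139).
Opt8: not dominated (best interview score).
Opt9: not dominated (best experience).
Opt10: not dominated.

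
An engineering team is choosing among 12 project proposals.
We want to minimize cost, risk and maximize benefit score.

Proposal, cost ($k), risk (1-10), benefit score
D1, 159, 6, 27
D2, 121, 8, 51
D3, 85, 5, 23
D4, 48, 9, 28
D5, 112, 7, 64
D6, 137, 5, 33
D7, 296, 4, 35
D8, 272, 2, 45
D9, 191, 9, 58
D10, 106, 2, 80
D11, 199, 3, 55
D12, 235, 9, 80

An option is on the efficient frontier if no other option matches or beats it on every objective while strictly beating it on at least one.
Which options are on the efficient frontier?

D1: dominated by D6 (cost 137≤159, risk 5≤6, benefit score 33≥27).
D2: dominated by D5 (cost 112≤121, risk 7≤8, benefit score 64≥51).
D3: not dominated.
D4: not dominated (best cost).
D5: dominated by D10 (cost 106≤112, risk 2≤7, benefit score 80≥64).
D6: dominated by D10 (cost 106≤137, risk 2≤5, benefit score 80≥33).
D7: dominated by D8 (cost 272≤296, risk 2≤4, benefit score 45≥35).
D8: dominated by D10 (cost 106≤272, risk 2≤2, benefit score 80≥45).
D9: dominated by D5 (cost 112≤191, risk 7≤9, benefit score 64≥58).
D10: not dominated.
D11: dominated by D10 (cost 106≤199, risk 2≤3, benefit score 80≥55).
D12: dominated by D10 (cost 106≤235, risk 2≤9, benefit score 80≥80).

D3, D4, D10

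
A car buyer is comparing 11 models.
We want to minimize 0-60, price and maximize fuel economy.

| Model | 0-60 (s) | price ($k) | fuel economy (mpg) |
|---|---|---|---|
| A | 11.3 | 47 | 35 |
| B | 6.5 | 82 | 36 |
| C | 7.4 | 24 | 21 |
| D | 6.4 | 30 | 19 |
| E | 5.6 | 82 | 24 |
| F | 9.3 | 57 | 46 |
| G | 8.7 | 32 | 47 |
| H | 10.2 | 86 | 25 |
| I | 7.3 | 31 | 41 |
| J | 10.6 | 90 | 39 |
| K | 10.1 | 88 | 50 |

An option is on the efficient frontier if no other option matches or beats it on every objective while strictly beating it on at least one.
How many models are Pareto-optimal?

7

A: dominated by G (0-60 8.7≤11.3, price 32≤47, fuel economy 47≥35).
B: not dominated.
C: not dominated (best price).
D: not dominated.
E: not dominated (best 0-60).
F: dominated by G (0-60 8.7≤9.3, price 32≤57, fuel economy 47≥46).
G: not dominated.
H: dominated by B (0-60 6.5≤10.2, price 82≤86, fuel economy 36≥25).
I: not dominated.
J: dominated by F (0-60 9.3≤10.6, price 57≤90, fuel economy 46≥39).
K: not dominated (best fuel economy).
Pareto-optimal: B, C, D, E, G, I, K → 7.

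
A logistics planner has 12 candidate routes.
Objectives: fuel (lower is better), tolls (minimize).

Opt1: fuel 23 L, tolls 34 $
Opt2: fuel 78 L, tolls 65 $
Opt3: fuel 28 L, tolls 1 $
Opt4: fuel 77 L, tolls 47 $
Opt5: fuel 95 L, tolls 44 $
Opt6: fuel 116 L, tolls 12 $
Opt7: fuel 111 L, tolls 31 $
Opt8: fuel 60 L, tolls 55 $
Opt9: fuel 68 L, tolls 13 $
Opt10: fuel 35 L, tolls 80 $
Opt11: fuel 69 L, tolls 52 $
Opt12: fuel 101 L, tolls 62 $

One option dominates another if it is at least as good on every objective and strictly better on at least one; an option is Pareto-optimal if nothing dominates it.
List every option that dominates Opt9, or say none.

Opt3: fuel 28≤68, tolls 1≤13 — dominates Opt9.
Others (Opt1, Opt2, Opt4, Opt5, Opt6, Opt7, Opt8, Opt10, Opt11, Opt12) are each worse than Opt9 on at least one objective.

Opt3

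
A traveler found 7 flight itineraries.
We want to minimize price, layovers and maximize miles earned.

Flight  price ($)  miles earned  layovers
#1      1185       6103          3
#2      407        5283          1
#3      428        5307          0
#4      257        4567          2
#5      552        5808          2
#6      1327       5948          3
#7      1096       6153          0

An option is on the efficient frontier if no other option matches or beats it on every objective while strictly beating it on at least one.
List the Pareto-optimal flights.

#1: dominated by #7 (price 1096≤1185, miles earned 6153≥6103, layovers 0≤3).
#2: not dominated.
#3: not dominated.
#4: not dominated (best price).
#5: not dominated.
#6: dominated by #1 (price 1185≤1327, miles earned 6103≥5948, layovers 3≤3).
#7: not dominated (best miles earned).

#2, #3, #4, #5, #7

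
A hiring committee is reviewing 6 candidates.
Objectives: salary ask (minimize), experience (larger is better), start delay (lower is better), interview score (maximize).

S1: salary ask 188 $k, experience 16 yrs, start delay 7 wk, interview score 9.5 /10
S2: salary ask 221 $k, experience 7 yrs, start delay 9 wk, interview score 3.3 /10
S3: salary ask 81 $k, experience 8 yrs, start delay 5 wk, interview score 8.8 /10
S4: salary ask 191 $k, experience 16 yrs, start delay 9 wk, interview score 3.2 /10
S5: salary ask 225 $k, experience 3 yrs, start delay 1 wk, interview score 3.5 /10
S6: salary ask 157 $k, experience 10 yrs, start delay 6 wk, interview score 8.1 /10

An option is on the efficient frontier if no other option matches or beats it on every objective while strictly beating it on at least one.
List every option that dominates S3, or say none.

S1: worse on salary ask (188 vs 81).
S2: worse on salary ask (221 vs 81).
S4: worse on salary ask (191 vs 81).
S5: worse on salary ask (225 vs 81).
S6: worse on salary ask (157 vs 81).
No option dominates S3.

none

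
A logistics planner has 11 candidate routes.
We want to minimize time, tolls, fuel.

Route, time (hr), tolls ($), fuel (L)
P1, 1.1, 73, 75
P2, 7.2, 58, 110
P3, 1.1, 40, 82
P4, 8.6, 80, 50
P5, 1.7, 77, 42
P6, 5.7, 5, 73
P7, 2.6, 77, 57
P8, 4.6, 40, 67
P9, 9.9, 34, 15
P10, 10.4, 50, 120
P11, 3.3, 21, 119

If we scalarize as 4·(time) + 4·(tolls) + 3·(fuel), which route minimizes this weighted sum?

P1: 4·1.1 + 4·73 + 3·75 = 521.4
P2: 4·7.2 + 4·58 + 3·110 = 590.8
P3: 4·1.1 + 4·40 + 3·82 = 410.4
P4: 4·8.6 + 4·80 + 3·50 = 504.4
P5: 4·1.7 + 4·77 + 3·42 = 440.8
P6: 4·5.7 + 4·5 + 3·73 = 261.8
P7: 4·2.6 + 4·77 + 3·57 = 489.4
P8: 4·4.6 + 4·40 + 3·67 = 379.4
P9: 4·9.9 + 4·34 + 3·15 = 220.6
P10: 4·10.4 + 4·50 + 3·120 = 601.6
P11: 4·3.3 + 4·21 + 3·119 = 454.2
Lowest: P9 at 220.6.

P9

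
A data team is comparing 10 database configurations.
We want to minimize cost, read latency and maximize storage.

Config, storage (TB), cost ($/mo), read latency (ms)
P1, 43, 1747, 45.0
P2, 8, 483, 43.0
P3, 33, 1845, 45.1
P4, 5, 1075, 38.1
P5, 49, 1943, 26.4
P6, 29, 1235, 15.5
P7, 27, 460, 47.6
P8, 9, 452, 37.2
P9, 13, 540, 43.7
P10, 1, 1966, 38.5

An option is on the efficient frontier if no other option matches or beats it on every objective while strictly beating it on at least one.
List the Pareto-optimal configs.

P1, P5, P6, P7, P8, P9

P1: not dominated.
P2: dominated by P8 (storage 9≥8, cost 452≤483, read latency 37.2≤43.0).
P3: dominated by P1 (storage 43≥33, cost 1747≤1845, read latency 45.0≤45.1).
P4: dominated by P8 (storage 9≥5, cost 452≤1075, read latency 37.2≤38.1).
P5: not dominated (best storage).
P6: not dominated (best read latency).
P7: not dominated.
P8: not dominated (best cost).
P9: not dominated.
P10: dominated by P4 (storage 5≥1, cost 1075≤1966, read latency 38.1≤38.5).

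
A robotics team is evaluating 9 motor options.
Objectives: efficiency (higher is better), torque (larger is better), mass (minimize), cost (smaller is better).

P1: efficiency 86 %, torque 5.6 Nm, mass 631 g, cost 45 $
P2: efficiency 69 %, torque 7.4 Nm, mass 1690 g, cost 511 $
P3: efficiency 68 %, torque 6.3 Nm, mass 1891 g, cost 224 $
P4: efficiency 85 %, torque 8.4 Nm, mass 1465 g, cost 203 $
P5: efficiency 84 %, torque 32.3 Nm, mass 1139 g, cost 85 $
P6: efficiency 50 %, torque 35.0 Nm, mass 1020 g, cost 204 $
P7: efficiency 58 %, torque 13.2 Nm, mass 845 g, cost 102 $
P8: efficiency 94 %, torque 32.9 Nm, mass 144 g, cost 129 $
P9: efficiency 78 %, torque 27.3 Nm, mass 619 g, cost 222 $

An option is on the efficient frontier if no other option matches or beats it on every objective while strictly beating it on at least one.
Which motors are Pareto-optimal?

P1: not dominated (best cost).
P2: dominated by P4 (efficiency 85≥69, torque 8.4≥7.4, mass 1465≤1690, cost 203≤511).
P3: dominated by P4 (efficiency 85≥68, torque 8.4≥6.3, mass 1465≤1891, cost 203≤224).
P4: dominated by P8 (efficiency 94≥85, torque 32.9≥8.4, mass 144≤1465, cost 129≤203).
P5: not dominated.
P6: not dominated (best torque).
P7: not dominated.
P8: not dominated (best efficiency).
P9: dominated by P8 (efficiency 94≥78, torque 32.9≥27.3, mass 144≤619, cost 129≤222).

P1, P5, P6, P7, P8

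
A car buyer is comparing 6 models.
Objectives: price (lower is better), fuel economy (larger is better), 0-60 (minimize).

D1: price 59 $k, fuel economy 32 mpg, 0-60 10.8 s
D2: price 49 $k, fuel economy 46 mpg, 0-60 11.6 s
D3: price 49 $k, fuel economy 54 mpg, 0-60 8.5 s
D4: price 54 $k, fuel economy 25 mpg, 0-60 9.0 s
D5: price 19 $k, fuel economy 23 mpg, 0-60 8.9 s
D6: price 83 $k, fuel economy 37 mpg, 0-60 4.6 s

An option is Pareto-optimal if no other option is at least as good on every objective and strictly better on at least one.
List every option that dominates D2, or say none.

D3

D3: price 49≤49, fuel economy 54≥46, 0-60 8.5≤11.6 — dominates D2.
Others (D1, D4, D5, D6) are each worse than D2 on at least one objective.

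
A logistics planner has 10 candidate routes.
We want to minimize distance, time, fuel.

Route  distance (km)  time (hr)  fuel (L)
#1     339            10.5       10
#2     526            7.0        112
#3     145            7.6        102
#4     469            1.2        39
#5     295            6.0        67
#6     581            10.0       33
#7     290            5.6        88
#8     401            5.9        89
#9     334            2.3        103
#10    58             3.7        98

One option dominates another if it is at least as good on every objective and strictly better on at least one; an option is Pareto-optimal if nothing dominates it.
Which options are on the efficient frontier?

#1: not dominated (best fuel).
#2: dominated by #4 (distance 469≤526, time 1.2≤7.0, fuel 39≤112).
#3: dominated by #10 (distance 58≤145, time 3.7≤7.6, fuel 98≤102).
#4: not dominated (best time).
#5: not dominated.
#6: not dominated.
#7: not dominated.
#8: dominated by #7 (distance 290≤401, time 5.6≤5.9, fuel 88≤89).
#9: not dominated.
#10: not dominated (best distance).

#1, #4, #5, #6, #7, #9, #10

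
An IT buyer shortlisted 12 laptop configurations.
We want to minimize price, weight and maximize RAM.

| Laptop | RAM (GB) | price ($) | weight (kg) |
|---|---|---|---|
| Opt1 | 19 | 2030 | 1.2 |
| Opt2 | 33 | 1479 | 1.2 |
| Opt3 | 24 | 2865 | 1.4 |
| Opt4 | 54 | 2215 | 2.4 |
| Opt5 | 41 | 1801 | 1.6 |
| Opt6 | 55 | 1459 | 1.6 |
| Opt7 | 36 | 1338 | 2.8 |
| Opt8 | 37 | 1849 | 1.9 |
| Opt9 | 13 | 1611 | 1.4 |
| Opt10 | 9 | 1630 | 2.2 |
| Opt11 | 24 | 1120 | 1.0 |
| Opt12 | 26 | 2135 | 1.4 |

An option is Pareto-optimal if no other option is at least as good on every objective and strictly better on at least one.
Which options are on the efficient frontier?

Opt2, Opt6, Opt7, Opt11

Opt1: dominated by Opt2 (RAM 33≥19, price 1479≤2030, weight 1.2≤1.2).
Opt2: not dominated.
Opt3: dominated by Opt2 (RAM 33≥24, price 1479≤2865, weight 1.2≤1.4).
Opt4: dominated by Opt6 (RAM 55≥54, price 1459≤2215, weight 1.6≤2.4).
Opt5: dominated by Opt6 (RAM 55≥41, price 1459≤1801, weight 1.6≤1.6).
Opt6: not dominated (best RAM).
Opt7: not dominated.
Opt8: dominated by Opt5 (RAM 41≥37, price 1801≤1849, weight 1.6≤1.9).
Opt9: dominated by Opt2 (RAM 33≥13, price 1479≤1611, weight 1.2≤1.4).
Opt10: dominated by Opt2 (RAM 33≥9, price 1479≤1630, weight 1.2≤2.2).
Opt11: not dominated (best price).
Opt12: dominated by Opt2 (RAM 33≥26, price 1479≤2135, weight 1.2≤1.4).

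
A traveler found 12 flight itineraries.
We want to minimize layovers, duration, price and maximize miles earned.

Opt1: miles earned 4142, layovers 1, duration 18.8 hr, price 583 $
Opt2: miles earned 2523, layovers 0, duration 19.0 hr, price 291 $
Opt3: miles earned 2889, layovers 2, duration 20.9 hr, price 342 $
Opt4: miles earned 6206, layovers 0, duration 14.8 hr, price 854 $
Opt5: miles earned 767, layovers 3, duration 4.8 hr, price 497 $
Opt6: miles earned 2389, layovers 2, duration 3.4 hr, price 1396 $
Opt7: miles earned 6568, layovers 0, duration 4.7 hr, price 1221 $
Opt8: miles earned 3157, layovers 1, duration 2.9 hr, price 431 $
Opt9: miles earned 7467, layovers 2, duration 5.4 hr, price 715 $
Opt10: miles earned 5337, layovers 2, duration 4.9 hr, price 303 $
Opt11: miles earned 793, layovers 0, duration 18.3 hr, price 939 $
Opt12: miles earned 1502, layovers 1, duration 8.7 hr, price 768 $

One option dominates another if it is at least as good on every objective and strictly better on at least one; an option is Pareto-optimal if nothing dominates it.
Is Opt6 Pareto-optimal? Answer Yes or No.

Opt8 vs Opt6: miles earned 3157≥2389, layovers 1≤2, duration 2.9≤3.4, price 431≤1396 — Opt8 is at least as good on every objective and strictly better on at least one, so Opt8 dominates Opt6.

No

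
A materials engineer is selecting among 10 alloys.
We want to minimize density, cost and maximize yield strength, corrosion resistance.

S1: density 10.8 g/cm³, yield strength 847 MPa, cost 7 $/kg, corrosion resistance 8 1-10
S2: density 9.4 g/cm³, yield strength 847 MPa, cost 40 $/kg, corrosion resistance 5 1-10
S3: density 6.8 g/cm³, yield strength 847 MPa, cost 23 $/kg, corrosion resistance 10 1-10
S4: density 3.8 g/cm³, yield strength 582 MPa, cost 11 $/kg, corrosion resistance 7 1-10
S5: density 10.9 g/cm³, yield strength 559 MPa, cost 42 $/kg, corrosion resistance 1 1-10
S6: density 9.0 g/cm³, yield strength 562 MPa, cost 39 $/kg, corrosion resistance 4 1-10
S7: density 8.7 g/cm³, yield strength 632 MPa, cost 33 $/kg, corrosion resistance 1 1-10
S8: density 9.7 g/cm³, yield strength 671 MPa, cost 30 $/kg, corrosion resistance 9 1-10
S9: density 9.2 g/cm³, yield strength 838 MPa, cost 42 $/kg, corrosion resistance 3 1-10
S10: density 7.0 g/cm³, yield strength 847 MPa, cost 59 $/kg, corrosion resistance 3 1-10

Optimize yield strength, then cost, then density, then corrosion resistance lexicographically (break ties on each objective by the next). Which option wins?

First maximize yield strength: best is 847, kept {S1, S2, S3, S10}.
Then minimize cost: best is 7, kept {S1}.

S1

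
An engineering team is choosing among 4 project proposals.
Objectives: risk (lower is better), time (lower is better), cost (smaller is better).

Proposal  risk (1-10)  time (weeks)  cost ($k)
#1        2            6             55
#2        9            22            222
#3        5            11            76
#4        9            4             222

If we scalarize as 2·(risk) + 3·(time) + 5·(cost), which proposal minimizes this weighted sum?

#1: 2·2 + 3·6 + 5·55 = 297
#2: 2·9 + 3·22 + 5·222 = 1194
#3: 2·5 + 3·11 + 5·76 = 423
#4: 2·9 + 3·4 + 5·222 = 1140
Lowest: #1 at 297.

#1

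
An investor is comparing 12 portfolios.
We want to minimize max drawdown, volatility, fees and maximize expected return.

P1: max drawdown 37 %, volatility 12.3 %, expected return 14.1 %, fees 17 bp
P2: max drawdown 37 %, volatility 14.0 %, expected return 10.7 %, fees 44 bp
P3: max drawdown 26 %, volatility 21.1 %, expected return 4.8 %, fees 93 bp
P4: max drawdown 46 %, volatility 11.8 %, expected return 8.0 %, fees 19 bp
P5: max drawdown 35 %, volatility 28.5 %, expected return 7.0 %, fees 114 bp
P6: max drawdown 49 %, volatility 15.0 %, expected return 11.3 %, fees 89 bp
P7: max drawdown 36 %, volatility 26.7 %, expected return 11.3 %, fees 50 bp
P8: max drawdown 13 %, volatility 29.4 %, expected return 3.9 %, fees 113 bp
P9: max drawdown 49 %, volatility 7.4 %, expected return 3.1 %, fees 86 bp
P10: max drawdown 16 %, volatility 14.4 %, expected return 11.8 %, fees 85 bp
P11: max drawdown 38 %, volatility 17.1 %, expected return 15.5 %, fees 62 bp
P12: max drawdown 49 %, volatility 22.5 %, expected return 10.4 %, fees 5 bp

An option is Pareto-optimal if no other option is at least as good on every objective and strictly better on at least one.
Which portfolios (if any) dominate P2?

P1

P1: max drawdown 37≤37, volatility 12.3≤14.0, expected return 14.1≥10.7, fees 17≤44 — dominates P2.
Others (P3, P4, P5, P6, P7, P8, P9, P10, P11, P12) are each worse than P2 on at least one objective.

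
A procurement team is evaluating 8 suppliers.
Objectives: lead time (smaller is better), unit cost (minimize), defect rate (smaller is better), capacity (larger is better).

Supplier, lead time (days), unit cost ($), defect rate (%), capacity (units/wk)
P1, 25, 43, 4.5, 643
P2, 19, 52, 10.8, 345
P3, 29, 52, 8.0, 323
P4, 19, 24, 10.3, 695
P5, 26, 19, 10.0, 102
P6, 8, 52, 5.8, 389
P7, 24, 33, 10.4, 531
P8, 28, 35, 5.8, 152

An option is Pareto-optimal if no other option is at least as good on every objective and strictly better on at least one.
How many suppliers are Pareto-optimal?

5

P1: not dominated (best defect rate).
P2: dominated by P4 (lead time 19≤19, unit cost 24≤52, defect rate 10.3≤10.8, capacity 695≥345).
P3: dominated by P1 (lead time 25≤29, unit cost 43≤52, defect rate 4.5≤8.0, capacity 643≥323).
P4: not dominated (best capacity).
P5: not dominated (best unit cost).
P6: not dominated (best lead time).
P7: dominated by P4 (lead time 19≤24, unit cost 24≤33, defect rate 10.3≤10.4, capacity 695≥531).
P8: not dominated.
Pareto-optimal: P1, P4, P5, P6, P8 → 5.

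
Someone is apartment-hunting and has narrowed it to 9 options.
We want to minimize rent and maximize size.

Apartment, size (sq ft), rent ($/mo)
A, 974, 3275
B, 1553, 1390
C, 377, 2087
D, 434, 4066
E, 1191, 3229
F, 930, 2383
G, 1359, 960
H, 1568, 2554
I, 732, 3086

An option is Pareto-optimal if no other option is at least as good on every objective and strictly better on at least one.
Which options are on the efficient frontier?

A: dominated by B (size 1553≥974, rent 1390≤3275).
B: not dominated.
C: dominated by B (size 1553≥377, rent 1390≤2087).
D: dominated by A (size 974≥434, rent 3275≤4066).
E: dominated by B (size 1553≥1191, rent 1390≤3229).
F: dominated by B (size 1553≥930, rent 1390≤2383).
G: not dominated (best rent).
H: not dominated (best size).
I: dominated by B (size 1553≥732, rent 1390≤3086).

B, G, H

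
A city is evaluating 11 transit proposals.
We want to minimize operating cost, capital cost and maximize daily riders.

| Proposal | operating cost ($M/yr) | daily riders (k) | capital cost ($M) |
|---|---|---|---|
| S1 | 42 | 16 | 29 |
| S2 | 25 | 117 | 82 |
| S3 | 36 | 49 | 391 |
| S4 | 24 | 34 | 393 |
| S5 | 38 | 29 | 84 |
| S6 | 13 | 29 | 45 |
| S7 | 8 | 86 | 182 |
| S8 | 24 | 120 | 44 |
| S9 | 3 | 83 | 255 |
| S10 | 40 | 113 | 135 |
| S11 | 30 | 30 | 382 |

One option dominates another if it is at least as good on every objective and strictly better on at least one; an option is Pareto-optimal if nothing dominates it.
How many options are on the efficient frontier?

5

S1: not dominated (best capital cost).
S2: dominated by S8 (operating cost 24≤25, daily riders 120≥117, capital cost 44≤82).
S3: dominated by S2 (operating cost 25≤36, daily riders 117≥49, capital cost 82≤391).
S4: dominated by S7 (operating cost 8≤24, daily riders 86≥34, capital cost 182≤393).
S5: dominated by S2 (operating cost 25≤38, daily riders 117≥29, capital cost 82≤84).
S6: not dominated.
S7: not dominated.
S8: not dominated (best daily riders).
S9: not dominated (best operating cost).
S10: dominated by S2 (operating cost 25≤40, daily riders 117≥113, capital cost 82≤135).
S11: dominated by S2 (operating cost 25≤30, daily riders 117≥30, capital cost 82≤382).
Pareto-optimal: S1, S6, S7, S8, S9 → 5.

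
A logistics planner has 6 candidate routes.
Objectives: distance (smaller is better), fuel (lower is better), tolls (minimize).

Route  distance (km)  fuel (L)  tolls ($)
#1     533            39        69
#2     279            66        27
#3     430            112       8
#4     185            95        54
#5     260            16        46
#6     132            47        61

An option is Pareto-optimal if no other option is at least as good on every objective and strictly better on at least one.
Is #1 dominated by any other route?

Yes

#5 vs #1: distance 260≤533, fuel 16≤39, tolls 46≤69 — #5 is at least as good on every objective and strictly better on at least one, so #5 dominates #1.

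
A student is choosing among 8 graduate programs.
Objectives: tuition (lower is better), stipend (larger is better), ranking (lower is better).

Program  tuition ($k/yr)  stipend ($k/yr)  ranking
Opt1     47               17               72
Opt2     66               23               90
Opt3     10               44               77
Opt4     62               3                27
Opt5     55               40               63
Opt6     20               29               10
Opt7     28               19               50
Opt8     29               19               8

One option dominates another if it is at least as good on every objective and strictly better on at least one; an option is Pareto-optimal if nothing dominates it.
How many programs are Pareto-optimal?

Opt1: dominated by Opt6 (tuition 20≤47, stipend 29≥17, ranking 10≤72).
Opt2: dominated by Opt3 (tuition 10≤66, stipend 44≥23, ranking 77≤90).
Opt3: not dominated (best tuition).
Opt4: dominated by Opt6 (tuition 20≤62, stipend 29≥3, ranking 10≤27).
Opt5: not dominated.
Opt6: not dominated.
Opt7: dominated by Opt6 (tuition 20≤28, stipend 29≥19, ranking 10≤50).
Opt8: not dominated (best ranking).
Pareto-optimal: Opt3, Opt5, Opt6, Opt8 → 4.

4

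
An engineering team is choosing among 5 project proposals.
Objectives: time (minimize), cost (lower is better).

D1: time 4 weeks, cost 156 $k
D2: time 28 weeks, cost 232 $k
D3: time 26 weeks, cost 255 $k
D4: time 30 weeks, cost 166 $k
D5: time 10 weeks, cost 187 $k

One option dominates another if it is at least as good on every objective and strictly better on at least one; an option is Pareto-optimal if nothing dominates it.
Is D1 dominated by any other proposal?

D2: worse on time (28 vs 4).
D3: worse on time (26 vs 4).
D4: worse on time (30 vs 4).
D5: worse on time (10 vs 4).
No option is at least as good as D1 on every objective and strictly better on one.

No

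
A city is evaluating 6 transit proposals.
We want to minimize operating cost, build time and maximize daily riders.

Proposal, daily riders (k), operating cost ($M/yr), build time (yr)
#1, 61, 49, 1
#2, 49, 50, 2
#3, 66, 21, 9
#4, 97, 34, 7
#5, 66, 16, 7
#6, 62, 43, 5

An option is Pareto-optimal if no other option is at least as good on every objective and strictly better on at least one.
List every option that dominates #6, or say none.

#1: worse on daily riders (61 vs 62).
#2: worse on daily riders (49 vs 62).
#3: worse on build time (9 vs 5).
#4: worse on build time (7 vs 5).
#5: worse on build time (7 vs 5).
No option dominates #6.

none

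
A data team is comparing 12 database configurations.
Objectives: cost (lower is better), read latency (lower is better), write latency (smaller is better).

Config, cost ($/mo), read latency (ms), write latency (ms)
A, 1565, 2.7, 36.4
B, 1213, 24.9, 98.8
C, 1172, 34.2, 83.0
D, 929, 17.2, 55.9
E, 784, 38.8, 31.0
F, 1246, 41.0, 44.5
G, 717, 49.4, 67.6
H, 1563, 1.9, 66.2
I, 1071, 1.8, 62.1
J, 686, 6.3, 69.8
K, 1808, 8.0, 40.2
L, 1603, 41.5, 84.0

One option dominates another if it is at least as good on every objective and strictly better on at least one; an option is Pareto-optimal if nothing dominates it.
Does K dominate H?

No

K vs H: K is worse on cost (1808 vs 1563), so it does not dominate H.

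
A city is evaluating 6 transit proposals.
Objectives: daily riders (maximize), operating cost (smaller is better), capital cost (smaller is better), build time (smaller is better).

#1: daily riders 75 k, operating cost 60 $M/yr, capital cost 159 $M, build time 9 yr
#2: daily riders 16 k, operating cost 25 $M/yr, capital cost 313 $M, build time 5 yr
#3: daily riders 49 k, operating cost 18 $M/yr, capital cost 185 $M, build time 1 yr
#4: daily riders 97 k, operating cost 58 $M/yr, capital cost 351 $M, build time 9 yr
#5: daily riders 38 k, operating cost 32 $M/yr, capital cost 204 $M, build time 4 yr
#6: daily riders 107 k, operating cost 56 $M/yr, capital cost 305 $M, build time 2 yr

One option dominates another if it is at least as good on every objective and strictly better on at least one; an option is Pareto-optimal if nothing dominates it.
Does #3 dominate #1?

No

#3 vs #1: #3 is worse on daily riders (49 vs 75), so it does not dominate #1.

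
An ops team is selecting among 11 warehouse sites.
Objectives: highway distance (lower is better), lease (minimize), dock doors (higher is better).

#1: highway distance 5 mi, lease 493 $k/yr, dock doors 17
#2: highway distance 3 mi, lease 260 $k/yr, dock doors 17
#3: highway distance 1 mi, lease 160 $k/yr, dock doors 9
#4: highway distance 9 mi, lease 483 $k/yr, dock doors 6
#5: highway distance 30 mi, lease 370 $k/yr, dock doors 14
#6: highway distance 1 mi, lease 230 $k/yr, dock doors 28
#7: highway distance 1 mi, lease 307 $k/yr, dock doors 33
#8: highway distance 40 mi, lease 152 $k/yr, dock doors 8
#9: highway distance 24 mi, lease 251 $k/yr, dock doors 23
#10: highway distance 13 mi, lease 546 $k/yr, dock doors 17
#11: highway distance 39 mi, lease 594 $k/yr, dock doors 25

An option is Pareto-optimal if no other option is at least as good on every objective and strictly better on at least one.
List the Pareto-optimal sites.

#1: dominated by #2 (highway distance 3≤5, lease 260≤493, dock doors 17≥17).
#2: dominated by #6 (highway distance 1≤3, lease 230≤260, dock doors 28≥17).
#3: not dominated.
#4: dominated by #2 (highway distance 3≤9, lease 260≤483, dock doors 17≥6).
#5: dominated by #2 (highway distance 3≤30, lease 260≤370, dock doors 17≥14).
#6: not dominated.
#7: not dominated (best dock doors).
#8: not dominated (best lease).
#9: dominated by #6 (highway distance 1≤24, lease 230≤251, dock doors 28≥23).
#10: dominated by #1 (highway distance 5≤13, lease 493≤546, dock doors 17≥17).
#11: dominated by #6 (highway distance 1≤39, lease 230≤594, dock doors 28≥25).

#3, #6, #7, #8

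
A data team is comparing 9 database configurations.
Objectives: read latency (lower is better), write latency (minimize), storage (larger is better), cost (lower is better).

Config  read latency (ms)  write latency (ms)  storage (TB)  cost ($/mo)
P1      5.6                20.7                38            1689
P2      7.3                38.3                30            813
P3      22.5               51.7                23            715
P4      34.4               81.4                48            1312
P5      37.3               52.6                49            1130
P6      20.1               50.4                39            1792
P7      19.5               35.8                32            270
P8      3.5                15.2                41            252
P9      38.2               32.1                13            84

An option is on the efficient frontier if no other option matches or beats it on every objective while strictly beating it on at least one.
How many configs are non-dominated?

P1: dominated by P8 (read latency 3.5≤5.6, write latency 15.2≤20.7, storage 41≥38, cost 252≤1689).
P2: dominated by P8 (read latency 3.5≤7.3, write latency 15.2≤38.3, storage 41≥30, cost 252≤813).
P3: dominated by P7 (read latency 19.5≤22.5, write latency 35.8≤51.7, storage 32≥23, cost 270≤715).
P4: not dominated.
P5: not dominated (best storage).
P6: dominated by P8 (read latency 3.5≤20.1, write latency 15.2≤50.4, storage 41≥39, cost 252≤1792).
P7: dominated by P8 (read latency 3.5≤19.5, write latency 15.2≤35.8, storage 41≥32, cost 252≤270).
P8: not dominated (best read latency).
P9: not dominated (best cost).
Pareto-optimal: P4, P5, P8, P9 → 4.

4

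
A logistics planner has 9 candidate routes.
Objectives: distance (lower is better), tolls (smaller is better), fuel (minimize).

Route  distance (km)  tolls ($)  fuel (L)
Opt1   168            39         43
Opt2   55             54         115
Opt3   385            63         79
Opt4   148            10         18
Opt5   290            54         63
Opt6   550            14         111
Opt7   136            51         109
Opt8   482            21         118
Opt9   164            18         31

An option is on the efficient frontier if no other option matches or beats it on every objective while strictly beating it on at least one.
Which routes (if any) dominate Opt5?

Opt1: distance 168≤290, tolls 39≤54, fuel 43≤63 — dominates Opt5.
Opt4: distance 148≤290, tolls 10≤54, fuel 18≤63 — dominates Opt5.
Opt9: distance 164≤290, tolls 18≤54, fuel 31≤63 — dominates Opt5.
Others (Opt2, Opt3, Opt6, Opt7, Opt8) are each worse than Opt5 on at least one objective.

Opt1, Opt4, Opt9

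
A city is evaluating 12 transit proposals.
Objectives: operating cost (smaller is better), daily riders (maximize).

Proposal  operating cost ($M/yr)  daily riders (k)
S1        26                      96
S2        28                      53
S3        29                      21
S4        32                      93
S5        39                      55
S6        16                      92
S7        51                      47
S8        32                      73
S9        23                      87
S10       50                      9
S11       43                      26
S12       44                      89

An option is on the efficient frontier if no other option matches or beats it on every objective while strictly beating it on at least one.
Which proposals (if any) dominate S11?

S1, S2, S4, S5, S6, S8, S9

S1: operating cost 26≤43, daily riders 96≥26 — dominates S11.
S2: operating cost 28≤43, daily riders 53≥26 — dominates S11.
S4: operating cost 32≤43, daily riders 93≥26 — dominates S11.
S5: operating cost 39≤43, daily riders 55≥26 — dominates S11.
S6: operating cost 16≤43, daily riders 92≥26 — dominates S11.
S8: operating cost 32≤43, daily riders 73≥26 — dominates S11.
S9: operating cost 23≤43, daily riders 87≥26 — dominates S11.
Others (S3, S7, S10, S12) are each worse than S11 on at least one objective.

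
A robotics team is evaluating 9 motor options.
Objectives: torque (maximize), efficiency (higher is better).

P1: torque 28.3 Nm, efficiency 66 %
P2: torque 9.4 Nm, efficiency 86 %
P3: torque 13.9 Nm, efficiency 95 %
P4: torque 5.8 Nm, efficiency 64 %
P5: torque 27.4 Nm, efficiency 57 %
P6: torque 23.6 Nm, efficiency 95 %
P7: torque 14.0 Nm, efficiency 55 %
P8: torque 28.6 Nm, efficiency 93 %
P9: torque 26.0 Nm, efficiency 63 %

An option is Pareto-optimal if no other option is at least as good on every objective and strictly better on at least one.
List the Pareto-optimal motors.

P1: dominated by P8 (torque 28.6≥28.3, efficiency 93≥66).
P2: dominated by P3 (torque 13.9≥9.4, efficiency 95≥86).
P3: dominated by P6 (torque 23.6≥13.9, efficiency 95≥95).
P4: dominated by P1 (torque 28.3≥5.8, efficiency 66≥64).
P5: dominated by P1 (torque 28.3≥27.4, efficiency 66≥57).
P6: not dominated.
P7: dominated by P1 (torque 28.3≥14.0, efficiency 66≥55).
P8: not dominated (best torque).
P9: dominated by P1 (torque 28.3≥26.0, efficiency 66≥63).

P6, P8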